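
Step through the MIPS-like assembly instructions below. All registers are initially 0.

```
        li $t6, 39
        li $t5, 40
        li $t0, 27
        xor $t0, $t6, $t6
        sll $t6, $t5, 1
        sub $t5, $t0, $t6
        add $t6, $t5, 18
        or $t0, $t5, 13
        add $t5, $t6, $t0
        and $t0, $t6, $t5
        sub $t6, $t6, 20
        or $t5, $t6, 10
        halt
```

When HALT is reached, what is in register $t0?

$t6=39
$t5=40
$t0=27
$t0=39^39=0
$t6=40<<1=80
$t5=0-80=-80
$t6=(-80)+18=-62
$t0=(-80)|13=-67
$t5=(-62)+(-67)=-129
$t0=(-62)&(-129)=-190
$t6=(-62)-20=-82
$t5=(-82)|10=-82
halt.

-190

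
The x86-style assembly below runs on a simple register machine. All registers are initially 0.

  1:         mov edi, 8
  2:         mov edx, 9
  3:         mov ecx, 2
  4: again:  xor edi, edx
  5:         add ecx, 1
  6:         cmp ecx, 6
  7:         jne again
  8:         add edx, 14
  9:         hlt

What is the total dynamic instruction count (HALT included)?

21

edi=8
edx=9
ecx=2
edi=8^9=1
ecx=2+1=3
cmp ecx, 6  (cmp 3,6)
jne again: taken
edi=1^9=8
ecx=3+1=4
cmp ecx, 6  (cmp 4,6)
jne again: taken
edi=8^9=1
ecx=4+1=5
cmp ecx, 6  (cmp 5,6)
jne again: taken
edi=1^9=8
ecx=5+1=6
cmp ecx, 6  (cmp 6,6)
jne again: not taken
edx=9+14=23
halt.
Total executed instructions: 21.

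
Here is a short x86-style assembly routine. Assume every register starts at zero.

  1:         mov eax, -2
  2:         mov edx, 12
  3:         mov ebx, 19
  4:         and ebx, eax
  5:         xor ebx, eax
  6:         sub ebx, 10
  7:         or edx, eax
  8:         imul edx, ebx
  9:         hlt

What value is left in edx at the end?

mov eax, -2 → eax=-2
mov edx, 12 → edx=12
mov ebx, 19 → ebx=19
and ebx, eax → ebx=19&(-2)=18
xor ebx, eax → ebx=18^(-2)=-20
sub ebx, 10 → ebx=(-20)-10=-30
or edx, eax → edx=12|(-2)=-2
imul edx, ebx → edx=(-2)*(-30)=60
halt.

60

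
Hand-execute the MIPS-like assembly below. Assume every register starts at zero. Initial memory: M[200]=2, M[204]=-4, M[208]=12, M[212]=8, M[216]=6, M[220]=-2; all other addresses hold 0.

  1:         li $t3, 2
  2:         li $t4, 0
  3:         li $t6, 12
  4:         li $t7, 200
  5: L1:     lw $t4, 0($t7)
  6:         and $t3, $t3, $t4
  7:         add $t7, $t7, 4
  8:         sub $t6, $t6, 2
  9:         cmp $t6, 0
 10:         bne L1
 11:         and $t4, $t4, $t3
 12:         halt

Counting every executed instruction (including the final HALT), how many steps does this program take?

$t3=2
$t4=0
$t6=12
$t7=200
$t4=M[200]=2
$t3=2&2=2
$t7=200+4=204
$t6=12-2=10
cmp $t6, 0  (cmp 10,0)
bne L1: taken
$t4=M[204]=-4
$t3=2&(-4)=0
$t7=204+4=208
$t6=10-2=8
cmp $t6, 0  (cmp 8,0)
bne L1: taken
$t4=M[208]=12
$t3=0&12=0
$t7=208+4=212
$t6=8-2=6
cmp $t6, 0  (cmp 6,0)
bne L1: taken
$t4=M[212]=8
$t3=0&8=0
$t7=212+4=216
$t6=6-2=4
cmp $t6, 0  (cmp 4,0)
bne L1: taken
$t4=M[216]=6
$t3=0&6=0
$t7=216+4=220
$t6=4-2=2
cmp $t6, 0  (cmp 2,0)
bne L1: taken
$t4=M[220]=-2
$t3=0&(-2)=0
$t7=220+4=224
$t6=2-2=0
cmp $t6, 0  (cmp 0,0)
bne L1: not taken
$t4=(-2)&0=0
halt.
Total executed instructions: 42.

42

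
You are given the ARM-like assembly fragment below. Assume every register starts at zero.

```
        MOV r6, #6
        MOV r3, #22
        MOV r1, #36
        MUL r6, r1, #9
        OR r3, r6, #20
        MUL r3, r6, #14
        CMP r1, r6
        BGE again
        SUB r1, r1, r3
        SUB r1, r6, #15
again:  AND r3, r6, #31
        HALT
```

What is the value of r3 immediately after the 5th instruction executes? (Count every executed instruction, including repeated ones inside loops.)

MOV r6, #6 → r6=6
MOV r3, #22 → r3=22
MOV r1, #36 → r1=36
MUL r6, r1, #9 → r6=36*9=324
OR r3, r6, #20 → r3=324|20=340
After step 5: r3 = 340.

340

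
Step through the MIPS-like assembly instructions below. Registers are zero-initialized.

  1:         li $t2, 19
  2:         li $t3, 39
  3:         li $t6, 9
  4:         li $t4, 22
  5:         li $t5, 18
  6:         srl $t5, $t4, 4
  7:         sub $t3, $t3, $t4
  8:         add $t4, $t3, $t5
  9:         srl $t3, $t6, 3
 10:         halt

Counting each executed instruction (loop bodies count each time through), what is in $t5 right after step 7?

1

li $t2, 19 → $t2=19
li $t3, 39 → $t3=39
li $t6, 9 → $t6=9
li $t4, 22 → $t4=22
li $t5, 18 → $t5=18
srl $t5, $t4, 4 → $t5=22>>4=1
sub $t3, $t3, $t4 → $t3=39-22=17
After step 7: $t5 = 1.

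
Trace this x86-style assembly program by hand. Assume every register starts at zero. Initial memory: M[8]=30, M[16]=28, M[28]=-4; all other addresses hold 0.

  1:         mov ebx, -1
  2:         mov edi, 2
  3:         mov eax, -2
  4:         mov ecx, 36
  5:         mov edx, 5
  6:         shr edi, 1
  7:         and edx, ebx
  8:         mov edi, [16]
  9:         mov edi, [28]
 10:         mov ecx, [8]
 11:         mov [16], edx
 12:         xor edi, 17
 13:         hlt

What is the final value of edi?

-19

mov ebx, -1 → ebx=-1
mov edi, 2 → edi=2
mov eax, -2 → eax=-2
mov ecx, 36 → ecx=36
mov edx, 5 → edx=5
shr edi, 1 → edi=2>>1=1
and edx, ebx → edx=5&(-1)=5
mov edi, [16] → edi=M[16]=28
mov edi, [28] → edi=M[28]=-4
mov ecx, [8] → ecx=M[8]=30
mov [16], edx → M[16]=5
xor edi, 17 → edi=(-4)^17=-19
halt.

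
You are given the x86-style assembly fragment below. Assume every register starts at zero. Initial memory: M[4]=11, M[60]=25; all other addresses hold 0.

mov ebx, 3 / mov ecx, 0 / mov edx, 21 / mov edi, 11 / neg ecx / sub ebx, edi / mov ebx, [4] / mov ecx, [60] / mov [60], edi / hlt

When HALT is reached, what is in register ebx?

11

after mov ebx, 3: ebx=3
after mov ecx, 0: ecx=0
after mov edx, 21: edx=21
after mov edi, 11: edi=11
after neg ecx: ecx=-(0)=0
after sub ebx, edi: ebx=3-11=-8
after mov ebx, [4]: ebx=M[4]=11
after mov ecx, [60]: ecx=M[60]=25
mov [60], edi → M[60]=11
halt.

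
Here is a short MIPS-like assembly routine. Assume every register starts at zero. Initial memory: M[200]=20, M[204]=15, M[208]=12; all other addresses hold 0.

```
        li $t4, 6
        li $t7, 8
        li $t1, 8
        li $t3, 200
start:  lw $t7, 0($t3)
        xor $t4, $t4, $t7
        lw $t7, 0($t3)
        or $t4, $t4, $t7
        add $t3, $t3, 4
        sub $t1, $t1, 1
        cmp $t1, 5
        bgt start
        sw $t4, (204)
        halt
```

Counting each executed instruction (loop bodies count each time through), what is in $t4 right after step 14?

25

li $t4, 6 → $t4=6
li $t7, 8 → $t7=8
li $t1, 8 → $t1=8
li $t3, 200 → $t3=200
lw $t7, 0($t3) → $t7=M[200]=20
xor $t4, $t4, $t7 → $t4=6^20=18
lw $t7, 0($t3) → $t7=M[200]=20
or $t4, $t4, $t7 → $t4=18|20=22
add $t3, $t3, 4 → $t3=200+4=204
sub $t1, $t1, 1 → $t1=8-1=7
cmp $t1, 5  (cmp 7,5)
bgt start: taken
lw $t7, 0($t3) → $t7=M[204]=15
xor $t4, $t4, $t7 → $t4=22^15=25
After step 14: $t4 = 25.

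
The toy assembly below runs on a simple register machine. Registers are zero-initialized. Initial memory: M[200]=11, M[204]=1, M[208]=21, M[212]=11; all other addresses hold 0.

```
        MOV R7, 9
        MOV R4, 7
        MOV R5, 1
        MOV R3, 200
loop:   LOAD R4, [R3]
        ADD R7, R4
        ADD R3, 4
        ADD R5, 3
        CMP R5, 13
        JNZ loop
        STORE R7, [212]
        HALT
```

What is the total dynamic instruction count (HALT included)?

R7=9
R4=7
R5=1
R3=200
R4=M[200]=11
R7=9+11=20
R3=200+4=204
R5=1+3=4
CMP R5, 13  (cmp 4,13)
JNZ loop: taken
R4=M[204]=1
R7=20+1=21
R3=204+4=208
R5=4+3=7
CMP R5, 13  (cmp 7,13)
JNZ loop: taken
R4=M[208]=21
R7=21+21=42
R3=208+4=212
R5=7+3=10
CMP R5, 13  (cmp 10,13)
JNZ loop: taken
R4=M[212]=11
R7=42+11=53
R3=212+4=216
R5=10+3=13
CMP R5, 13  (cmp 13,13)
JNZ loop: not taken
STORE R7, [212] → M[212]=53
halt.
Total executed instructions: 30.

30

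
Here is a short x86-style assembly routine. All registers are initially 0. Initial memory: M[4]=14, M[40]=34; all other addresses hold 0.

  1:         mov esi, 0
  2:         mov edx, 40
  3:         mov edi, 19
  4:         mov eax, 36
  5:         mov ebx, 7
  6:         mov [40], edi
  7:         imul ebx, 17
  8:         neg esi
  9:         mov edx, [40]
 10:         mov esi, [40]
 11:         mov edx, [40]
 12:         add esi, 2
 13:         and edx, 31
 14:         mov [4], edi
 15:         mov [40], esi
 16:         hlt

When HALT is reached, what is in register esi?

mov esi, 0 → esi=0
mov edx, 40 → edx=40
mov edi, 19 → edi=19
mov eax, 36 → eax=36
mov ebx, 7 → ebx=7
mov [40], edi → M[40]=19
imul ebx, 17 → ebx=7*17=119
neg esi → esi=-(0)=0
mov edx, [40] → edx=M[40]=19
mov esi, [40] → esi=M[40]=19
mov edx, [40] → edx=M[40]=19
add esi, 2 → esi=19+2=21
and edx, 31 → edx=19&31=19
mov [4], edi → M[4]=19
mov [40], esi → M[40]=21
halt.

21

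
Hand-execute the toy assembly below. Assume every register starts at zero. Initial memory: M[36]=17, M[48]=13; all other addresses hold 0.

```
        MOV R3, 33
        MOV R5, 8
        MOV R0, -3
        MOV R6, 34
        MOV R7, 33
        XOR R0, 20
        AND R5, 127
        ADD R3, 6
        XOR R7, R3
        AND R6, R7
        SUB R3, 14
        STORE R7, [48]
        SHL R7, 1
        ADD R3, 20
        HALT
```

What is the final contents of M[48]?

6

after MOV R3, 33: R3=33
after MOV R5, 8: R5=8
after MOV R0, -3: R0=-3
after MOV R6, 34: R6=34
after MOV R7, 33: R7=33
after XOR R0, 20: R0=(-3)^20=-23
after AND R5, 127: R5=8&127=8
after ADD R3, 6: R3=33+6=39
after XOR R7, R3: R7=33^39=6
after AND R6, R7: R6=34&6=2
after SUB R3, 14: R3=39-14=25
STORE R7, [48] → M[48]=6
after SHL R7, 1: R7=6<<1=12
after ADD R3, 20: R3=25+20=45
halt.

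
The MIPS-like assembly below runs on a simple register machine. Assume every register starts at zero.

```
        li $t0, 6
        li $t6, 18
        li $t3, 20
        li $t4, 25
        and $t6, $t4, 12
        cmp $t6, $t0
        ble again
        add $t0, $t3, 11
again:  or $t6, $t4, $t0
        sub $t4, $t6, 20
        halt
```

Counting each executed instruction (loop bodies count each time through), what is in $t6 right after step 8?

8

li $t0, 6 → $t0=6
li $t6, 18 → $t6=18
li $t3, 20 → $t3=20
li $t4, 25 → $t4=25
and $t6, $t4, 12 → $t6=25&12=8
cmp $t6, $t0  (cmp 8,6)
ble again: not taken
add $t0, $t3, 11 → $t0=20+11=31
After step 8: $t6 = 8.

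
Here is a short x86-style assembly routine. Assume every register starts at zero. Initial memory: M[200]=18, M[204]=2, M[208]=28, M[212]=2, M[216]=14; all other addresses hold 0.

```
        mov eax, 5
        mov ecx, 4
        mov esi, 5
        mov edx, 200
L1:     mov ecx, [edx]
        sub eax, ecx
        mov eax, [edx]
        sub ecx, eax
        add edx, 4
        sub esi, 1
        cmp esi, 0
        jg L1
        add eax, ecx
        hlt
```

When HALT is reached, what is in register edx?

eax=5
ecx=4
esi=5
edx=200
ecx=M[200]=18
eax=5-18=-13
eax=M[200]=18
ecx=18-18=0
edx=200+4=204
esi=5-1=4
cmp esi, 0  (cmp 4,0)
jg L1: taken
ecx=M[204]=2
eax=18-2=16
eax=M[204]=2
ecx=2-2=0
edx=204+4=208
esi=4-1=3
cmp esi, 0  (cmp 3,0)
jg L1: taken
ecx=M[208]=28
eax=2-28=-26
eax=M[208]=28
ecx=28-28=0
edx=208+4=212
esi=3-1=2
cmp esi, 0  (cmp 2,0)
jg L1: taken
ecx=M[212]=2
eax=28-2=26
eax=M[212]=2
ecx=2-2=0
edx=212+4=216
esi=2-1=1
cmp esi, 0  (cmp 1,0)
jg L1: taken
ecx=M[216]=14
eax=2-14=-12
eax=M[216]=14
ecx=14-14=0
edx=216+4=220
esi=1-1=0
cmp esi, 0  (cmp 0,0)
jg L1: not taken
eax=14+0=14
halt.

220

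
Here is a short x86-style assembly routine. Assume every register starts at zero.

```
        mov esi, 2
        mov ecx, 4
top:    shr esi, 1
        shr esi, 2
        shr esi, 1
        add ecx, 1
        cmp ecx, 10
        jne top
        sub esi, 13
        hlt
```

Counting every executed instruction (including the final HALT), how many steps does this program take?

esi=2
ecx=4
esi=2>>1=1
esi=1>>2=0
esi=0>>1=0
ecx=4+1=5
cmp ecx, 10  (cmp 5,10)
jne top: taken
esi=0>>1=0
esi=0>>2=0
esi=0>>1=0
ecx=5+1=6
cmp ecx, 10  (cmp 6,10)
jne top: taken
esi=0>>1=0
esi=0>>2=0
esi=0>>1=0
ecx=6+1=7
cmp ecx, 10  (cmp 7,10)
jne top: taken
esi=0>>1=0
esi=0>>2=0
esi=0>>1=0
ecx=7+1=8
cmp ecx, 10  (cmp 8,10)
jne top: taken
esi=0>>1=0
esi=0>>2=0
esi=0>>1=0
ecx=8+1=9
cmp ecx, 10  (cmp 9,10)
jne top: taken
esi=0>>1=0
esi=0>>2=0
esi=0>>1=0
ecx=9+1=10
cmp ecx, 10  (cmp 10,10)
jne top: not taken
esi=0-13=-13
halt.
Total executed instructions: 40.

40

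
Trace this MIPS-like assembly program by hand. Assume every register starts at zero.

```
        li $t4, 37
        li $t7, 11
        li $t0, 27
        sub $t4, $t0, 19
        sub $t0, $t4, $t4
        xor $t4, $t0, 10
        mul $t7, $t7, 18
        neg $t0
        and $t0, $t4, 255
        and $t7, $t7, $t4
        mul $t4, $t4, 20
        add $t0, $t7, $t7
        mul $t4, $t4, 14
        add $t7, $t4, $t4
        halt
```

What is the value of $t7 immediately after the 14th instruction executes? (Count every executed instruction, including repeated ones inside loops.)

$t4=37
$t7=11
$t0=27
$t4=27-19=8
$t0=8-8=0
$t4=0^10=10
$t7=11*18=198
$t0=-(0)=0
$t0=10&255=10
$t7=198&10=2
$t4=10*20=200
$t0=2+2=4
$t4=200*14=2800
$t7=2800+2800=5600
After step 14: $t7 = 5600.

5600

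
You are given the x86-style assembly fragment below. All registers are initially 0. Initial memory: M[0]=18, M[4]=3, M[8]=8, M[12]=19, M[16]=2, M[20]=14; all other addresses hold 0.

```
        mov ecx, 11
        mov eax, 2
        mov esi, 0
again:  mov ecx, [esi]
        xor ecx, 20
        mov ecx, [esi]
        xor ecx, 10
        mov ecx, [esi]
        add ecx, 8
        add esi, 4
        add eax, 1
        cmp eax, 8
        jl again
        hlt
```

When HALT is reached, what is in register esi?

24

after mov ecx, 11: ecx=11
after mov eax, 2: eax=2
after mov esi, 0: esi=0
after mov ecx, [esi]: ecx=M[0]=18
after xor ecx, 20: ecx=18^20=6
after mov ecx, [esi]: ecx=M[0]=18
after xor ecx, 10: ecx=18^10=24
after mov ecx, [esi]: ecx=M[0]=18
after add ecx, 8: ecx=18+8=26
after add esi, 4: esi=0+4=4
after add eax, 1: eax=2+1=3
cmp eax, 8  (cmp 3,8)
jl again: taken
after mov ecx, [esi]: ecx=M[4]=3
after xor ecx, 20: ecx=3^20=23
after mov ecx, [esi]: ecx=M[4]=3
after xor ecx, 10: ecx=3^10=9
after mov ecx, [esi]: ecx=M[4]=3
after add ecx, 8: ecx=3+8=11
after add esi, 4: esi=4+4=8
after add eax, 1: eax=3+1=4
cmp eax, 8  (cmp 4,8)
jl again: taken
after mov ecx, [esi]: ecx=M[8]=8
after xor ecx, 20: ecx=8^20=28
after mov ecx, [esi]: ecx=M[8]=8
after xor ecx, 10: ecx=8^10=2
after mov ecx, [esi]: ecx=M[8]=8
after add ecx, 8: ecx=8+8=16
after add esi, 4: esi=8+4=12
after add eax, 1: eax=4+1=5
cmp eax, 8  (cmp 5,8)
jl again: taken
after mov ecx, [esi]: ecx=M[12]=19
after xor ecx, 20: ecx=19^20=7
after mov ecx, [esi]: ecx=M[12]=19
after xor ecx, 10: ecx=19^10=25
after mov ecx, [esi]: ecx=M[12]=19
after add ecx, 8: ecx=19+8=27
after add esi, 4: esi=12+4=16
after add eax, 1: eax=5+1=6
cmp eax, 8  (cmp 6,8)
jl again: taken
after mov ecx, [esi]: ecx=M[16]=2
after xor ecx, 20: ecx=2^20=22
after mov ecx, [esi]: ecx=M[16]=2
after xor ecx, 10: ecx=2^10=8
after mov ecx, [esi]: ecx=M[16]=2
after add ecx, 8: ecx=2+8=10
after add esi, 4: esi=16+4=20
after add eax, 1: eax=6+1=7
cmp eax, 8  (cmp 7,8)
jl again: taken
after mov ecx, [esi]: ecx=M[20]=14
after xor ecx, 20: ecx=14^20=26
after mov ecx, [esi]: ecx=M[20]=14
after xor ecx, 10: ecx=14^10=4
after mov ecx, [esi]: ecx=M[20]=14
after add ecx, 8: ecx=14+8=22
after add esi, 4: esi=20+4=24
after add eax, 1: eax=7+1=8
cmp eax, 8  (cmp 8,8)
jl again: not taken
halt.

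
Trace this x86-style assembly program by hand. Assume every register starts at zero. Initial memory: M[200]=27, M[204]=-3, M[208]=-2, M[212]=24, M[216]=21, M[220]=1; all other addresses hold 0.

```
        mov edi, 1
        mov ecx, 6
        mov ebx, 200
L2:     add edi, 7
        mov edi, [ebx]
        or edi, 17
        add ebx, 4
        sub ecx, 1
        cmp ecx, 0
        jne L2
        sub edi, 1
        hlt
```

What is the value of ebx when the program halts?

224

edi=1
ecx=6
ebx=200
edi=1+7=8
edi=M[200]=27
edi=27|17=27
ebx=200+4=204
ecx=6-1=5
cmp ecx, 0  (cmp 5,0)
jne L2: taken
edi=27+7=34
edi=M[204]=-3
edi=(-3)|17=-3
ebx=204+4=208
ecx=5-1=4
cmp ecx, 0  (cmp 4,0)
jne L2: taken
edi=(-3)+7=4
edi=M[208]=-2
edi=(-2)|17=-1
ebx=208+4=212
ecx=4-1=3
cmp ecx, 0  (cmp 3,0)
jne L2: taken
edi=(-1)+7=6
edi=M[212]=24
edi=24|17=25
ebx=212+4=216
ecx=3-1=2
cmp ecx, 0  (cmp 2,0)
jne L2: taken
edi=25+7=32
edi=M[216]=21
edi=21|17=21
ebx=216+4=220
ecx=2-1=1
cmp ecx, 0  (cmp 1,0)
jne L2: taken
edi=21+7=28
edi=M[220]=1
edi=1|17=17
ebx=220+4=224
ecx=1-1=0
cmp ecx, 0  (cmp 0,0)
jne L2: not taken
edi=17-1=16
halt.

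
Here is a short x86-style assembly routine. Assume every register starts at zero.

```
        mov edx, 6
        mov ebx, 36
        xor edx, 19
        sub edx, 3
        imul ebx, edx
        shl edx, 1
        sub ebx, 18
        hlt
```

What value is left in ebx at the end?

630

mov edx, 6 → edx=6
mov ebx, 36 → ebx=36
xor edx, 19 → edx=6^19=21
sub edx, 3 → edx=21-3=18
imul ebx, edx → ebx=36*18=648
shl edx, 1 → edx=18<<1=36
sub ebx, 18 → ebx=648-18=630
halt.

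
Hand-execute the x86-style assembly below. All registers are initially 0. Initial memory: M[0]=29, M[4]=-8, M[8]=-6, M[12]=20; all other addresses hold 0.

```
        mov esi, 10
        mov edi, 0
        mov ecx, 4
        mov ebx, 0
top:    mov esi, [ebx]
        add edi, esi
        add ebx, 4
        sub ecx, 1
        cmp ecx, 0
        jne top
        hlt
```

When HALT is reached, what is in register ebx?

mov esi, 10 → esi=10
mov edi, 0 → edi=0
mov ecx, 4 → ecx=4
mov ebx, 0 → ebx=0
mov esi, [ebx] → esi=M[0]=29
add edi, esi → edi=0+29=29
add ebx, 4 → ebx=0+4=4
sub ecx, 1 → ecx=4-1=3
cmp ecx, 0  (cmp 3,0)
jne top: taken
mov esi, [ebx] → esi=M[4]=-8
add edi, esi → edi=29+(-8)=21
add ebx, 4 → ebx=4+4=8
sub ecx, 1 → ecx=3-1=2
cmp ecx, 0  (cmp 2,0)
jne top: taken
mov esi, [ebx] → esi=M[8]=-6
add edi, esi → edi=21+(-6)=15
add ebx, 4 → ebx=8+4=12
sub ecx, 1 → ecx=2-1=1
cmp ecx, 0  (cmp 1,0)
jne top: taken
mov esi, [ebx] → esi=M[12]=20
add edi, esi → edi=15+20=35
add ebx, 4 → ebx=12+4=16
sub ecx, 1 → ecx=1-1=0
cmp ecx, 0  (cmp 0,0)
jne top: not taken
halt.

16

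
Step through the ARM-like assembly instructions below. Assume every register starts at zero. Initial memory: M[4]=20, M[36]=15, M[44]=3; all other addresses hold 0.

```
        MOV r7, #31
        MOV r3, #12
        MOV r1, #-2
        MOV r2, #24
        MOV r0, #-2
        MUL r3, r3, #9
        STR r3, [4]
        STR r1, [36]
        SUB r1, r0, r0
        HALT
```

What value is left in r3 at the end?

108

MOV r7, #31 → r7=31
MOV r3, #12 → r3=12
MOV r1, #-2 → r1=-2
MOV r2, #24 → r2=24
MOV r0, #-2 → r0=-2
MUL r3, r3, #9 → r3=12*9=108
STR r3, [4] → M[4]=108
STR r1, [36] → M[36]=-2
SUB r1, r0, r0 → r1=(-2)-(-2)=0
halt.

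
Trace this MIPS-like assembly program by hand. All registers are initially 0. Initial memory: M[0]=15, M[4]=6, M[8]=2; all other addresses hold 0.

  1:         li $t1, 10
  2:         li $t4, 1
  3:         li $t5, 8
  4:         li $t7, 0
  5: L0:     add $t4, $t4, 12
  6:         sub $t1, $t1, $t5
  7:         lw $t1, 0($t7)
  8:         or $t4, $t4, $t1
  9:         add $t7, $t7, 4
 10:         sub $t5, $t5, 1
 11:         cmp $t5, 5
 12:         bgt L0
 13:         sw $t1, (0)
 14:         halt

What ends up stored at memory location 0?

2

li $t1, 10 → $t1=10
li $t4, 1 → $t4=1
li $t5, 8 → $t5=8
li $t7, 0 → $t7=0
add $t4, $t4, 12 → $t4=1+12=13
sub $t1, $t1, $t5 → $t1=10-8=2
lw $t1, 0($t7) → $t1=M[0]=15
or $t4, $t4, $t1 → $t4=13|15=15
add $t7, $t7, 4 → $t7=0+4=4
sub $t5, $t5, 1 → $t5=8-1=7
cmp $t5, 5  (cmp 7,5)
bgt L0: taken
add $t4, $t4, 12 → $t4=15+12=27
sub $t1, $t1, $t5 → $t1=15-7=8
lw $t1, 0($t7) → $t1=M[4]=6
or $t4, $t4, $t1 → $t4=27|6=31
add $t7, $t7, 4 → $t7=4+4=8
sub $t5, $t5, 1 → $t5=7-1=6
cmp $t5, 5  (cmp 6,5)
bgt L0: taken
add $t4, $t4, 12 → $t4=31+12=43
sub $t1, $t1, $t5 → $t1=6-6=0
lw $t1, 0($t7) → $t1=M[8]=2
or $t4, $t4, $t1 → $t4=43|2=43
add $t7, $t7, 4 → $t7=8+4=12
sub $t5, $t5, 1 → $t5=6-1=5
cmp $t5, 5  (cmp 5,5)
bgt L0: not taken
sw $t1, (0) → M[0]=2
halt.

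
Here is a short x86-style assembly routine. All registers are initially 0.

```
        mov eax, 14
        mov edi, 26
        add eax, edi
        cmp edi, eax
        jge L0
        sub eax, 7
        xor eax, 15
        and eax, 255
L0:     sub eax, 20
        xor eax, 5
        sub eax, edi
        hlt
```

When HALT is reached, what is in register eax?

5

eax=14
edi=26
eax=14+26=40
cmp edi, eax  (cmp 26,40)
jge L0: not taken
eax=40-7=33
eax=33^15=46
eax=46&255=46
eax=46-20=26
eax=26^5=31
eax=31-26=5
halt.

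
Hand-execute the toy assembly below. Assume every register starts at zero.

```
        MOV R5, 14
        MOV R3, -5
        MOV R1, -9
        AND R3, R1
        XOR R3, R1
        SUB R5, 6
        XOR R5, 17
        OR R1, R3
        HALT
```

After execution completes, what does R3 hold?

after MOV R5, 14: R5=14
after MOV R3, -5: R3=-5
after MOV R1, -9: R1=-9
after AND R3, R1: R3=(-5)&(-9)=-13
after XOR R3, R1: R3=(-13)^(-9)=4
after SUB R5, 6: R5=14-6=8
after XOR R5, 17: R5=8^17=25
after OR R1, R3: R1=(-9)|4=-9
halt.

4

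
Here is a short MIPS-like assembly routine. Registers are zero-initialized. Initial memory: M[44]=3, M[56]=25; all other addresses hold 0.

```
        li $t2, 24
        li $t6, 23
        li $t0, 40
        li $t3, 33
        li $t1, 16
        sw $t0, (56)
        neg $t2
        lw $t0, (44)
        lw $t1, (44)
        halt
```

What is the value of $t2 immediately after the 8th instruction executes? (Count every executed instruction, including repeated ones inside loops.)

-24

after li $t2, 24: $t2=24
after li $t6, 23: $t6=23
after li $t0, 40: $t0=40
after li $t3, 33: $t3=33
after li $t1, 16: $t1=16
sw $t0, (56) → M[56]=40
after neg $t2: $t2=-(24)=-24
after lw $t0, (44): $t0=M[44]=3
After step 8: $t2 = -24.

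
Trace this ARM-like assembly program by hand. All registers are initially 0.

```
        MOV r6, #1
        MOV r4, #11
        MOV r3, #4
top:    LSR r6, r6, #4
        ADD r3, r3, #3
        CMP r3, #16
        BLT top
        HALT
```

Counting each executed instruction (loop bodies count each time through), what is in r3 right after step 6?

after MOV r6, #1: r6=1
after MOV r4, #11: r4=11
after MOV r3, #4: r3=4
after LSR r6, r6, #4: r6=1>>4=0
after ADD r3, r3, #3: r3=4+3=7
CMP r3, #16  (cmp 7,16)
After step 6: r3 = 7.

7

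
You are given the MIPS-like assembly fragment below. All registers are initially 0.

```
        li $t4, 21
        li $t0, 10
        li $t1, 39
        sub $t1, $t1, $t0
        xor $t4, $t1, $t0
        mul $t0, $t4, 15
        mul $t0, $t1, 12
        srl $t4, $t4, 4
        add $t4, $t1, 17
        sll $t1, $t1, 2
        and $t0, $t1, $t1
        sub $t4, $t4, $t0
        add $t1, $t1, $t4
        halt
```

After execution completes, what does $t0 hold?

116

li $t4, 21 → $t4=21
li $t0, 10 → $t0=10
li $t1, 39 → $t1=39
sub $t1, $t1, $t0 → $t1=39-10=29
xor $t4, $t1, $t0 → $t4=29^10=23
mul $t0, $t4, 15 → $t0=23*15=345
mul $t0, $t1, 12 → $t0=29*12=348
srl $t4, $t4, 4 → $t4=23>>4=1
add $t4, $t1, 17 → $t4=29+17=46
sll $t1, $t1, 2 → $t1=29<<2=116
and $t0, $t1, $t1 → $t0=116&116=116
sub $t4, $t4, $t0 → $t4=46-116=-70
add $t1, $t1, $t4 → $t1=116+(-70)=46
halt.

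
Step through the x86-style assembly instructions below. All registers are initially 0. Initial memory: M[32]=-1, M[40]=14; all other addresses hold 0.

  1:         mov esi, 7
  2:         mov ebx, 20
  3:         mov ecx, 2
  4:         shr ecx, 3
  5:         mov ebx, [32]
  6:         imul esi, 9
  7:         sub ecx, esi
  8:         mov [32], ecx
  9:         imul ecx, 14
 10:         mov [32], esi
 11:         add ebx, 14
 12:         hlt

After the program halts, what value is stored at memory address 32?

63

esi=7
ebx=20
ecx=2
ecx=2>>3=0
ebx=M[32]=-1
esi=7*9=63
ecx=0-63=-63
mov [32], ecx → M[32]=-63
ecx=(-63)*14=-882
mov [32], esi → M[32]=63
ebx=(-1)+14=13
halt.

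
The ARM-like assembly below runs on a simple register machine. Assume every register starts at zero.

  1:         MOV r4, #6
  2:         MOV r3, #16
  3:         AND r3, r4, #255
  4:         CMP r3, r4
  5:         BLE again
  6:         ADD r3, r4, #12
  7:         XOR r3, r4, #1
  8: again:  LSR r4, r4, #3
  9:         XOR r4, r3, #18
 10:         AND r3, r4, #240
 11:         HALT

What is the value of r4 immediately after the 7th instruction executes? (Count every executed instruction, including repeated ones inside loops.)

20

after MOV r4, #6: r4=6
after MOV r3, #16: r3=16
after AND r3, r4, #255: r3=6&255=6
CMP r3, r4  (cmp 6,6)
BLE again: taken
after LSR r4, r4, #3: r4=6>>3=0
after XOR r4, r3, #18: r4=6^18=20
After step 7: r4 = 20.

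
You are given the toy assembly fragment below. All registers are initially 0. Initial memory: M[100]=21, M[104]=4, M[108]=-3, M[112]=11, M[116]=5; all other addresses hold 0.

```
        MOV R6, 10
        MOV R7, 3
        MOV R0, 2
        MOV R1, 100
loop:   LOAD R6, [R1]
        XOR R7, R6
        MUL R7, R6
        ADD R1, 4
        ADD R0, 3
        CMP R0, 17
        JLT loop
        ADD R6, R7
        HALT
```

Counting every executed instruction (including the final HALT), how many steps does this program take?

41

MOV R6, 10 → R6=10
MOV R7, 3 → R7=3
MOV R0, 2 → R0=2
MOV R1, 100 → R1=100
LOAD R6, [R1] → R6=M[100]=21
XOR R7, R6 → R7=3^21=22
MUL R7, R6 → R7=22*21=462
ADD R1, 4 → R1=100+4=104
ADD R0, 3 → R0=2+3=5
CMP R0, 17  (cmp 5,17)
JLT loop: taken
LOAD R6, [R1] → R6=M[104]=4
XOR R7, R6 → R7=462^4=458
MUL R7, R6 → R7=458*4=1832
ADD R1, 4 → R1=104+4=108
ADD R0, 3 → R0=5+3=8
CMP R0, 17  (cmp 8,17)
JLT loop: taken
LOAD R6, [R1] → R6=M[108]=-3
XOR R7, R6 → R7=1832^(-3)=-1835
MUL R7, R6 → R7=(-1835)*(-3)=5505
ADD R1, 4 → R1=108+4=112
ADD R0, 3 → R0=8+3=11
CMP R0, 17  (cmp 11,17)
JLT loop: taken
LOAD R6, [R1] → R6=M[112]=11
XOR R7, R6 → R7=5505^11=5514
MUL R7, R6 → R7=5514*11=60654
ADD R1, 4 → R1=112+4=116
ADD R0, 3 → R0=11+3=14
CMP R0, 17  (cmp 14,17)
JLT loop: taken
LOAD R6, [R1] → R6=M[116]=5
XOR R7, R6 → R7=60654^5=60651
MUL R7, R6 → R7=60651*5=303255
ADD R1, 4 → R1=116+4=120
ADD R0, 3 → R0=14+3=17
CMP R0, 17  (cmp 17,17)
JLT loop: not taken
ADD R6, R7 → R6=5+303255=303260
halt.
Total executed instructions: 41.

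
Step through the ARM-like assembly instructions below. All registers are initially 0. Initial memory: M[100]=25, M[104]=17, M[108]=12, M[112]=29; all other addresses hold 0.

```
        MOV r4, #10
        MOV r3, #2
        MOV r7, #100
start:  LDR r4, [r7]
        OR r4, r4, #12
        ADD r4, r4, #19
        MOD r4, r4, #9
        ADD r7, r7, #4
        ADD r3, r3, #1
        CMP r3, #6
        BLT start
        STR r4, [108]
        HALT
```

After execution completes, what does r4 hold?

MOV r4, #10 → r4=10
MOV r3, #2 → r3=2
MOV r7, #100 → r7=100
LDR r4, [r7] → r4=M[100]=25
OR r4, r4, #12 → r4=25|12=29
ADD r4, r4, #19 → r4=29+19=48
MOD r4, r4, #9 → r4=48%9=3
ADD r7, r7, #4 → r7=100+4=104
ADD r3, r3, #1 → r3=2+1=3
CMP r3, #6  (cmp 3,6)
BLT start: taken
LDR r4, [r7] → r4=M[104]=17
OR r4, r4, #12 → r4=17|12=29
ADD r4, r4, #19 → r4=29+19=48
MOD r4, r4, #9 → r4=48%9=3
ADD r7, r7, #4 → r7=104+4=108
ADD r3, r3, #1 → r3=3+1=4
CMP r3, #6  (cmp 4,6)
BLT start: taken
LDR r4, [r7] → r4=M[108]=12
OR r4, r4, #12 → r4=12|12=12
ADD r4, r4, #19 → r4=12+19=31
MOD r4, r4, #9 → r4=31%9=4
ADD r7, r7, #4 → r7=108+4=112
ADD r3, r3, #1 → r3=4+1=5
CMP r3, #6  (cmp 5,6)
BLT start: taken
LDR r4, [r7] → r4=M[112]=29
OR r4, r4, #12 → r4=29|12=29
ADD r4, r4, #19 → r4=29+19=48
MOD r4, r4, #9 → r4=48%9=3
ADD r7, r7, #4 → r7=112+4=116
ADD r3, r3, #1 → r3=5+1=6
CMP r3, #6  (cmp 6,6)
BLT start: not taken
STR r4, [108] → M[108]=3
halt.

3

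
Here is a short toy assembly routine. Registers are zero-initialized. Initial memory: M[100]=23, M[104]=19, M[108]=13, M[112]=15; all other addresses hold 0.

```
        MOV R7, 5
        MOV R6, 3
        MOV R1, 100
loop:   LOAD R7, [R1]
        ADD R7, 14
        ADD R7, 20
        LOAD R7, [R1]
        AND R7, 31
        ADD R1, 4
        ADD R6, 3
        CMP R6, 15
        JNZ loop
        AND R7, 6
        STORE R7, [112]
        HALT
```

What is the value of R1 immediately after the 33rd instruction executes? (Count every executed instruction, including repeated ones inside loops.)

112

after MOV R7, 5: R7=5
after MOV R6, 3: R6=3
after MOV R1, 100: R1=100
after LOAD R7, [R1]: R7=M[100]=23
after ADD R7, 14: R7=23+14=37
after ADD R7, 20: R7=37+20=57
after LOAD R7, [R1]: R7=M[100]=23
after AND R7, 31: R7=23&31=23
after ADD R1, 4: R1=100+4=104
after ADD R6, 3: R6=3+3=6
CMP R6, 15  (cmp 6,15)
JNZ loop: taken
after LOAD R7, [R1]: R7=M[104]=19
after ADD R7, 14: R7=19+14=33
after ADD R7, 20: R7=33+20=53
after LOAD R7, [R1]: R7=M[104]=19
after AND R7, 31: R7=19&31=19
after ADD R1, 4: R1=104+4=108
after ADD R6, 3: R6=6+3=9
CMP R6, 15  (cmp 9,15)
JNZ loop: taken
after LOAD R7, [R1]: R7=M[108]=13
after ADD R7, 14: R7=13+14=27
after ADD R7, 20: R7=27+20=47
after LOAD R7, [R1]: R7=M[108]=13
after AND R7, 31: R7=13&31=13
after ADD R1, 4: R1=108+4=112
after ADD R6, 3: R6=9+3=12
CMP R6, 15  (cmp 12,15)
JNZ loop: taken
after LOAD R7, [R1]: R7=M[112]=15
after ADD R7, 14: R7=15+14=29
after ADD R7, 20: R7=29+20=49
After step 33: R1 = 112.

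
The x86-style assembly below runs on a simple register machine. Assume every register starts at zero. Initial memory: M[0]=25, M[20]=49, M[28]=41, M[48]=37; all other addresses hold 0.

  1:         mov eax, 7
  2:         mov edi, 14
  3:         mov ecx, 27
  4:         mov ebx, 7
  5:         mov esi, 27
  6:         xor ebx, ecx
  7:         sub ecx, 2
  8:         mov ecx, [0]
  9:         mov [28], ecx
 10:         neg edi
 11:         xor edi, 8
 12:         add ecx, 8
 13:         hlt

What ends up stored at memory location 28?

mov eax, 7 → eax=7
mov edi, 14 → edi=14
mov ecx, 27 → ecx=27
mov ebx, 7 → ebx=7
mov esi, 27 → esi=27
xor ebx, ecx → ebx=7^27=28
sub ecx, 2 → ecx=27-2=25
mov ecx, [0] → ecx=M[0]=25
mov [28], ecx → M[28]=25
neg edi → edi=-(14)=-14
xor edi, 8 → edi=(-14)^8=-6
add ecx, 8 → ecx=25+8=33
halt.

25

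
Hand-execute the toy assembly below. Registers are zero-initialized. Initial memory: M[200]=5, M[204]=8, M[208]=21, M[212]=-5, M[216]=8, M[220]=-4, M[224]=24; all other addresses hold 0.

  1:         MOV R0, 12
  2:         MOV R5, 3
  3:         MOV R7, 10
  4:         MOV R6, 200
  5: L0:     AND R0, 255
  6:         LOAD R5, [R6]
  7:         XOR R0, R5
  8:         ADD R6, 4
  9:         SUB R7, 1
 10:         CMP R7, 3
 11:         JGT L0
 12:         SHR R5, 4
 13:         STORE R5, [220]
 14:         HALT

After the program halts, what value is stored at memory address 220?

1

R0=12
R5=3
R7=10
R6=200
R0=12&255=12
R5=M[200]=5
R0=12^5=9
R6=200+4=204
R7=10-1=9
CMP R7, 3  (cmp 9,3)
JGT L0: taken
R0=9&255=9
R5=M[204]=8
R0=9^8=1
R6=204+4=208
R7=9-1=8
CMP R7, 3  (cmp 8,3)
JGT L0: taken
R0=1&255=1
R5=M[208]=21
R0=1^21=20
R6=208+4=212
R7=8-1=7
CMP R7, 3  (cmp 7,3)
JGT L0: taken
R0=20&255=20
R5=M[212]=-5
R0=20^(-5)=-17
R6=212+4=216
R7=7-1=6
CMP R7, 3  (cmp 6,3)
JGT L0: taken
R0=(-17)&255=239
R5=M[216]=8
R0=239^8=231
R6=216+4=220
R7=6-1=5
CMP R7, 3  (cmp 5,3)
JGT L0: taken
R0=231&255=231
R5=M[220]=-4
R0=231^(-4)=-229
R6=220+4=224
R7=5-1=4
CMP R7, 3  (cmp 4,3)
JGT L0: taken
R0=(-229)&255=27
R5=M[224]=24
R0=27^24=3
R6=224+4=228
R7=4-1=3
CMP R7, 3  (cmp 3,3)
JGT L0: not taken
R5=24>>4=1
STORE R5, [220] → M[220]=1
halt.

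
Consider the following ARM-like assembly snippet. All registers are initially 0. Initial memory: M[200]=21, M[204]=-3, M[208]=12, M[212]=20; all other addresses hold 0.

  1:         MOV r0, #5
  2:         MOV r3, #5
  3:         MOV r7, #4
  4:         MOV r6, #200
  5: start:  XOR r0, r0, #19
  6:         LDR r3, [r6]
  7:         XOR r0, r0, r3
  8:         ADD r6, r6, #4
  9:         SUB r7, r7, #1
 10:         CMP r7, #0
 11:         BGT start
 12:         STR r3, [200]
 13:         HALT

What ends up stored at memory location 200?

MOV r0, #5 → r0=5
MOV r3, #5 → r3=5
MOV r7, #4 → r7=4
MOV r6, #200 → r6=200
XOR r0, r0, #19 → r0=5^19=22
LDR r3, [r6] → r3=M[200]=21
XOR r0, r0, r3 → r0=22^21=3
ADD r6, r6, #4 → r6=200+4=204
SUB r7, r7, #1 → r7=4-1=3
CMP r7, #0  (cmp 3,0)
BGT start: taken
XOR r0, r0, #19 → r0=3^19=16
LDR r3, [r6] → r3=M[204]=-3
XOR r0, r0, r3 → r0=16^(-3)=-19
ADD r6, r6, #4 → r6=204+4=208
SUB r7, r7, #1 → r7=3-1=2
CMP r7, #0  (cmp 2,0)
BGT start: taken
XOR r0, r0, #19 → r0=(-19)^19=-2
LDR r3, [r6] → r3=M[208]=12
XOR r0, r0, r3 → r0=(-2)^12=-14
ADD r6, r6, #4 → r6=208+4=212
SUB r7, r7, #1 → r7=2-1=1
CMP r7, #0  (cmp 1,0)
BGT start: taken
XOR r0, r0, #19 → r0=(-14)^19=-31
LDR r3, [r6] → r3=M[212]=20
XOR r0, r0, r3 → r0=(-31)^20=-11
ADD r6, r6, #4 → r6=212+4=216
SUB r7, r7, #1 → r7=1-1=0
CMP r7, #0  (cmp 0,0)
BGT start: not taken
STR r3, [200] → M[200]=20
halt.

20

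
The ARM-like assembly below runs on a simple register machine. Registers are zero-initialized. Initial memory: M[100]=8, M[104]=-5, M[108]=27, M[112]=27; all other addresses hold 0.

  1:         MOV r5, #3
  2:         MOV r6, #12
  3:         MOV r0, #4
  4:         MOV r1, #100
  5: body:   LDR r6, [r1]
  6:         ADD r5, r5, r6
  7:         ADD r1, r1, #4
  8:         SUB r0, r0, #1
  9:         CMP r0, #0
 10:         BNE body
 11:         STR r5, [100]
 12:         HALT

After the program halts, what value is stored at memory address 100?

r5=3
r6=12
r0=4
r1=100
r6=M[100]=8
r5=3+8=11
r1=100+4=104
r0=4-1=3
CMP r0, #0  (cmp 3,0)
BNE body: taken
r6=M[104]=-5
r5=11+(-5)=6
r1=104+4=108
r0=3-1=2
CMP r0, #0  (cmp 2,0)
BNE body: taken
r6=M[108]=27
r5=6+27=33
r1=108+4=112
r0=2-1=1
CMP r0, #0  (cmp 1,0)
BNE body: taken
r6=M[112]=27
r5=33+27=60
r1=112+4=116
r0=1-1=0
CMP r0, #0  (cmp 0,0)
BNE body: not taken
STR r5, [100] → M[100]=60
halt.

60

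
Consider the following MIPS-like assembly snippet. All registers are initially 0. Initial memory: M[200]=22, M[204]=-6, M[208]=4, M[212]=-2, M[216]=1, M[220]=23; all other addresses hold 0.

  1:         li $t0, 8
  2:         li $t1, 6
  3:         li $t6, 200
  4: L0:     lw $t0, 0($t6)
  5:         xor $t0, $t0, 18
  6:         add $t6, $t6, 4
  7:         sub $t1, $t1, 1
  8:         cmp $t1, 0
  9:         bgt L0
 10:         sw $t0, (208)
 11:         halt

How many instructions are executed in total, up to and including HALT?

41

$t0=8
$t1=6
$t6=200
$t0=M[200]=22
$t0=22^18=4
$t6=200+4=204
$t1=6-1=5
cmp $t1, 0  (cmp 5,0)
bgt L0: taken
$t0=M[204]=-6
$t0=(-6)^18=-24
$t6=204+4=208
$t1=5-1=4
cmp $t1, 0  (cmp 4,0)
bgt L0: taken
$t0=M[208]=4
$t0=4^18=22
$t6=208+4=212
$t1=4-1=3
cmp $t1, 0  (cmp 3,0)
bgt L0: taken
$t0=M[212]=-2
$t0=(-2)^18=-20
$t6=212+4=216
$t1=3-1=2
cmp $t1, 0  (cmp 2,0)
bgt L0: taken
$t0=M[216]=1
$t0=1^18=19
$t6=216+4=220
$t1=2-1=1
cmp $t1, 0  (cmp 1,0)
bgt L0: taken
$t0=M[220]=23
$t0=23^18=5
$t6=220+4=224
$t1=1-1=0
cmp $t1, 0  (cmp 0,0)
bgt L0: not taken
sw $t0, (208) → M[208]=5
halt.
Total executed instructions: 41.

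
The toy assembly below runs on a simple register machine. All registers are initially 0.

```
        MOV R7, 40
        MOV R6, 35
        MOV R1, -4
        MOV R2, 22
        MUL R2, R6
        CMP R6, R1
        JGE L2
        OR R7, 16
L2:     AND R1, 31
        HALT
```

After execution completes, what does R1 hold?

28

R7=40
R6=35
R1=-4
R2=22
R2=22*35=770
CMP R6, R1  (cmp 35,-4)
JGE L2: taken
R1=(-4)&31=28
halt.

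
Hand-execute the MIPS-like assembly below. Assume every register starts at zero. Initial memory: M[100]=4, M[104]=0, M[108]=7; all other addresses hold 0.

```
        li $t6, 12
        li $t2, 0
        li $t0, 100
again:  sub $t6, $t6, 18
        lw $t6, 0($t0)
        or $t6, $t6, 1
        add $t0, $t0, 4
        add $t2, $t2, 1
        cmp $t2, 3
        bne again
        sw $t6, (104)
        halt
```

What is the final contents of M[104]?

li $t6, 12 → $t6=12
li $t2, 0 → $t2=0
li $t0, 100 → $t0=100
sub $t6, $t6, 18 → $t6=12-18=-6
lw $t6, 0($t0) → $t6=M[100]=4
or $t6, $t6, 1 → $t6=4|1=5
add $t0, $t0, 4 → $t0=100+4=104
add $t2, $t2, 1 → $t2=0+1=1
cmp $t2, 3  (cmp 1,3)
bne again: taken
sub $t6, $t6, 18 → $t6=5-18=-13
lw $t6, 0($t0) → $t6=M[104]=0
or $t6, $t6, 1 → $t6=0|1=1
add $t0, $t0, 4 → $t0=104+4=108
add $t2, $t2, 1 → $t2=1+1=2
cmp $t2, 3  (cmp 2,3)
bne again: taken
sub $t6, $t6, 18 → $t6=1-18=-17
lw $t6, 0($t0) → $t6=M[108]=7
or $t6, $t6, 1 → $t6=7|1=7
add $t0, $t0, 4 → $t0=108+4=112
add $t2, $t2, 1 → $t2=2+1=3
cmp $t2, 3  (cmp 3,3)
bne again: not taken
sw $t6, (104) → M[104]=7
halt.

7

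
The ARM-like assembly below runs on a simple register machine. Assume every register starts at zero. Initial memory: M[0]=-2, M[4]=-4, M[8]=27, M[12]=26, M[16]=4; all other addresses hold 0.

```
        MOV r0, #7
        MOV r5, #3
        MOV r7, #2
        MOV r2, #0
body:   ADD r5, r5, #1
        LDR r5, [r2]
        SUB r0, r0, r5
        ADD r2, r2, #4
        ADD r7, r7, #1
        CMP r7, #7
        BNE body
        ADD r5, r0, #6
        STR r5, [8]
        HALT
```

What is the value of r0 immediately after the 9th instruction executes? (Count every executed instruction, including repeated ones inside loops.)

MOV r0, #7 → r0=7
MOV r5, #3 → r5=3
MOV r7, #2 → r7=2
MOV r2, #0 → r2=0
ADD r5, r5, #1 → r5=3+1=4
LDR r5, [r2] → r5=M[0]=-2
SUB r0, r0, r5 → r0=7-(-2)=9
ADD r2, r2, #4 → r2=0+4=4
ADD r7, r7, #1 → r7=2+1=3
After step 9: r0 = 9.

9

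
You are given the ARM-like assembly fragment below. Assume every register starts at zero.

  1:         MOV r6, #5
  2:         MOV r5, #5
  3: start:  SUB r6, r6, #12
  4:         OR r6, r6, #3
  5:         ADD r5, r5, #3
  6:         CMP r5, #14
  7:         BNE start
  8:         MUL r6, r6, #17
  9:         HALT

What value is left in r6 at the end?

-493

after MOV r6, #5: r6=5
after MOV r5, #5: r5=5
after SUB r6, r6, #12: r6=5-12=-7
after OR r6, r6, #3: r6=(-7)|3=-5
after ADD r5, r5, #3: r5=5+3=8
CMP r5, #14  (cmp 8,14)
BNE start: taken
after SUB r6, r6, #12: r6=(-5)-12=-17
after OR r6, r6, #3: r6=(-17)|3=-17
after ADD r5, r5, #3: r5=8+3=11
CMP r5, #14  (cmp 11,14)
BNE start: taken
after SUB r6, r6, #12: r6=(-17)-12=-29
after OR r6, r6, #3: r6=(-29)|3=-29
after ADD r5, r5, #3: r5=11+3=14
CMP r5, #14  (cmp 14,14)
BNE start: not taken
after MUL r6, r6, #17: r6=(-29)*17=-493
halt.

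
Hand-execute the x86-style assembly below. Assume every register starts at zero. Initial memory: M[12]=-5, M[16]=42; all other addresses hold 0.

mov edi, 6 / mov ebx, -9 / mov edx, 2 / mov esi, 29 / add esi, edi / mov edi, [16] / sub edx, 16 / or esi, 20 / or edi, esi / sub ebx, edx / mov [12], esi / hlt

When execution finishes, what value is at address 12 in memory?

edi=6
ebx=-9
edx=2
esi=29
esi=29+6=35
edi=M[16]=42
edx=2-16=-14
esi=35|20=55
edi=42|55=63
ebx=(-9)-(-14)=5
mov [12], esi → M[12]=55
halt.

55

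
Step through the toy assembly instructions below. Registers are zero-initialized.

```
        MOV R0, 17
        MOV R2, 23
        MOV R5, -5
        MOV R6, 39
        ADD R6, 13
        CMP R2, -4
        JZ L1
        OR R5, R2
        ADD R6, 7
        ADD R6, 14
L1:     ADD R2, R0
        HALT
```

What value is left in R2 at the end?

after MOV R0, 17: R0=17
after MOV R2, 23: R2=23
after MOV R5, -5: R5=-5
after MOV R6, 39: R6=39
after ADD R6, 13: R6=39+13=52
CMP R2, -4  (cmp 23,-4)
JZ L1: not taken
after OR R5, R2: R5=(-5)|23=-1
after ADD R6, 7: R6=52+7=59
after ADD R6, 14: R6=59+14=73
after ADD R2, R0: R2=23+17=40
halt.

40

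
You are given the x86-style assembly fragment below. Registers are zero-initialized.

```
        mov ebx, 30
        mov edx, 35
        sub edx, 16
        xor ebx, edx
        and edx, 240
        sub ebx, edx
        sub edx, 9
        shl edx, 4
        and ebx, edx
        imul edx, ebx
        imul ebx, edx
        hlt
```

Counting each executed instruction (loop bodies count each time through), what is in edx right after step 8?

112

after mov ebx, 30: ebx=30
after mov edx, 35: edx=35
after sub edx, 16: edx=35-16=19
after xor ebx, edx: ebx=30^19=13
after and edx, 240: edx=19&240=16
after sub ebx, edx: ebx=13-16=-3
after sub edx, 9: edx=16-9=7
after shl edx, 4: edx=7<<4=112
After step 8: edx = 112.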